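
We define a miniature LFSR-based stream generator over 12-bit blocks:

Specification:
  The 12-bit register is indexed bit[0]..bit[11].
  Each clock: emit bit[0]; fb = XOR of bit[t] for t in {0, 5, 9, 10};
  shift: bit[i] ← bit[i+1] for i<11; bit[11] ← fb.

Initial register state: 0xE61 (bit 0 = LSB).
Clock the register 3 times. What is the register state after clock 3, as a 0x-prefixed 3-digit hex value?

0xDCC

reg_0 = 0xE61
clock 1: out=1, reg = 0x730
clock 2: out=0, reg = 0xB98
clock 3: out=0, reg = 0xDCC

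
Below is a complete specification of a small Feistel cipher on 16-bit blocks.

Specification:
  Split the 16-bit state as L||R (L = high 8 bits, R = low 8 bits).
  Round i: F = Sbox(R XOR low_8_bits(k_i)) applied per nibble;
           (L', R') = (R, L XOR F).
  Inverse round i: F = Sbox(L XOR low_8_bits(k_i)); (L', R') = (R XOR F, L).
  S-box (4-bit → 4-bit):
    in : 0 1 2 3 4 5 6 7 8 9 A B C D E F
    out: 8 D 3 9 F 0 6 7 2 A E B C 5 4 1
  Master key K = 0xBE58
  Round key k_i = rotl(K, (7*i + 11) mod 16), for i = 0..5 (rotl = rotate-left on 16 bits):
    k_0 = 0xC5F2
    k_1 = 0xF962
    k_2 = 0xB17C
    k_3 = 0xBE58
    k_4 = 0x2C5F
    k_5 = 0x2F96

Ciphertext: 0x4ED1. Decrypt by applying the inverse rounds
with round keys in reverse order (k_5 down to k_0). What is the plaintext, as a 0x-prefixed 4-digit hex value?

0x3168

s_0 = ciphertext = 0x4ED1
s_1 = InvRound(s_0, k_5) = 0x834E
s_2 = InvRound(s_1, k_4) = 0x1283
s_3 = InvRound(s_2, k_3) = 0x7D12
s_4 = InvRound(s_3, k_2) = 0x9F7D
s_5 = InvRound(s_4, k_1) = 0x689F
s_6 = InvRound(s_5, k_0) = 0x3168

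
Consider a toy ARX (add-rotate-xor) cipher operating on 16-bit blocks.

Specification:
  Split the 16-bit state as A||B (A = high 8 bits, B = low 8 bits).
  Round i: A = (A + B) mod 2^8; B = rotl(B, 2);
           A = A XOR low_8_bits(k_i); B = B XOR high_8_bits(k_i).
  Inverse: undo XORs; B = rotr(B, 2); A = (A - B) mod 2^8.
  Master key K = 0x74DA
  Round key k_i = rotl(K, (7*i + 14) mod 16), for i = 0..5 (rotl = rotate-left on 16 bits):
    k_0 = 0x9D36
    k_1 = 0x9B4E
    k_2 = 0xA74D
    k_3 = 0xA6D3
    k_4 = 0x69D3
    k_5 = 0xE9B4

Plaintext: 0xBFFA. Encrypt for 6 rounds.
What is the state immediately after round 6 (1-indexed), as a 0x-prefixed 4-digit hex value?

s_0 = plaintext = 0xBFFA
s_1 = Round(s_0, k_0) = 0x8F76
s_2 = Round(s_1, k_1) = 0x4B42
s_3 = Round(s_2, k_2) = 0xC0AE
s_4 = Round(s_3, k_3) = 0xBD1C
s_5 = Round(s_4, k_4) = 0x0A19
s_6 = Round(s_5, k_5) = 0x978D

0x978D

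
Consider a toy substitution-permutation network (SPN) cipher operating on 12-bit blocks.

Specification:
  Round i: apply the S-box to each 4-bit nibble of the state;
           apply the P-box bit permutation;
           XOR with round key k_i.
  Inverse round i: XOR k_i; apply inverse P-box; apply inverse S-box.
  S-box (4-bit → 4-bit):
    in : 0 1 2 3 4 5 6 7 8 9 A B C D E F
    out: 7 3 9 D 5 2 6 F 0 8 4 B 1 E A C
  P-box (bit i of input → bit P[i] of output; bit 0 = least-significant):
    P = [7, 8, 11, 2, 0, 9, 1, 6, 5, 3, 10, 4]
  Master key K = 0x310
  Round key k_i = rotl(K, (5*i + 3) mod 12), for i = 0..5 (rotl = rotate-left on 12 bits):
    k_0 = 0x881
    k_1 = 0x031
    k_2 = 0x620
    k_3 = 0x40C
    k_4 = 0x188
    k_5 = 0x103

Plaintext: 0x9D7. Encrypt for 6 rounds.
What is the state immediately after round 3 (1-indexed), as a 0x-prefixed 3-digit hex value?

s_0 = plaintext = 0x9D7
s_1 = Round(s_0, k_0) = 0x357
s_2 = Round(s_1, k_1) = 0xF85
s_3 = Round(s_2, k_2) = 0x330
s_4 = Round(s_3, k_3) = 0x9FF
s_5 = Round(s_4, k_4) = 0x9DE
s_6 = Round(s_5, k_5) = 0x255

0x330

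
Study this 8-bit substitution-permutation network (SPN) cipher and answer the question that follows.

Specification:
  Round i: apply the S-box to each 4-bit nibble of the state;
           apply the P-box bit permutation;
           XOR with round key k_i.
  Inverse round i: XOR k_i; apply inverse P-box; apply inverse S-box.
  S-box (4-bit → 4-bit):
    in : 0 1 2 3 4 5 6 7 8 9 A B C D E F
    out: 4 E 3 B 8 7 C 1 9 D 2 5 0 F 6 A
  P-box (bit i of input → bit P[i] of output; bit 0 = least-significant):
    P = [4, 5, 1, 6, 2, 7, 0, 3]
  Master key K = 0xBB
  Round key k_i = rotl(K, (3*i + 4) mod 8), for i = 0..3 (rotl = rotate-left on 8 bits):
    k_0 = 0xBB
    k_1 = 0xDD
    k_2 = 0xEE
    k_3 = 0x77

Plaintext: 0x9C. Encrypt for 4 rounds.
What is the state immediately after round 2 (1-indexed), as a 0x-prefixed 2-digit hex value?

0x9A

s_0 = plaintext = 0x9C
s_1 = Round(s_0, k_0) = 0xB6
s_2 = Round(s_1, k_1) = 0x9A
s_3 = Round(s_2, k_2) = 0xC3
s_4 = Round(s_3, k_3) = 0x07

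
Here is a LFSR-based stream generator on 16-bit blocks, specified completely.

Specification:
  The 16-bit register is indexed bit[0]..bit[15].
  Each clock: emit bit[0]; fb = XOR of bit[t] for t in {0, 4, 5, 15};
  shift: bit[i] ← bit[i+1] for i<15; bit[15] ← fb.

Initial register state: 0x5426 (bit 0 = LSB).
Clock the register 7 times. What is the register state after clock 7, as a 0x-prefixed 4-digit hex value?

reg_0 = 0x5426
clock 1: out=0, reg = 0xAA13
clock 2: out=1, reg = 0xD509
clock 3: out=1, reg = 0x6A84
clock 4: out=0, reg = 0x3542
clock 5: out=0, reg = 0x1AA1
clock 6: out=1, reg = 0x0D50
clock 7: out=0, reg = 0x86A8

0x86A8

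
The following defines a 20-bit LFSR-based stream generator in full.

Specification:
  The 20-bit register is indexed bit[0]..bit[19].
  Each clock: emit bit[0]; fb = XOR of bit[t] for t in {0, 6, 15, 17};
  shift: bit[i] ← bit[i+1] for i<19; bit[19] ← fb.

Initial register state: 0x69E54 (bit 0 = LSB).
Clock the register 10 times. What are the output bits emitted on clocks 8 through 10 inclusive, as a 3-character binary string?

reg_0 = 0x69E54
clock 1: out=0, reg = 0xB4F2A
clock 2: out=0, reg = 0xDA795
clock 3: out=1, reg = 0x6D3CA
clock 4: out=0, reg = 0xB69E5
clock 5: out=1, reg = 0xDB4F2
clock 6: out=0, reg = 0x6DA79
clock 7: out=1, reg = 0x36D3C
clock 8: out=0, reg = 0x9B69E
clock 9: out=0, reg = 0xCDB4F
clock 10: out=1, reg = 0xE6DA7

001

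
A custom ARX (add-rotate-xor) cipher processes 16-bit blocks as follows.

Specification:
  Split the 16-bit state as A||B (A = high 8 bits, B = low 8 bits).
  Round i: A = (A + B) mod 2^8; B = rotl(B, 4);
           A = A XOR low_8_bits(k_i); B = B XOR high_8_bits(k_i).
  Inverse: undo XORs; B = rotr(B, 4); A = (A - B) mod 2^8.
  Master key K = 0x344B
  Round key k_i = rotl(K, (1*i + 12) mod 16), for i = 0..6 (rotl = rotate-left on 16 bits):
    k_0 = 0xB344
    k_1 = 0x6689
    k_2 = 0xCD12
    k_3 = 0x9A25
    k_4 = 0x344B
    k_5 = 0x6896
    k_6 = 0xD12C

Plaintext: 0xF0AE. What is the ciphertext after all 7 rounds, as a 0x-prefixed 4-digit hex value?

0xA938

s_0 = plaintext = 0xF0AE
s_1 = Round(s_0, k_0) = 0xDA59
s_2 = Round(s_1, k_1) = 0xBAF3
s_3 = Round(s_2, k_2) = 0xBFF2
s_4 = Round(s_3, k_3) = 0x94B5
s_5 = Round(s_4, k_4) = 0x026F
s_6 = Round(s_5, k_5) = 0xE79E
s_7 = Round(s_6, k_6) = 0xA938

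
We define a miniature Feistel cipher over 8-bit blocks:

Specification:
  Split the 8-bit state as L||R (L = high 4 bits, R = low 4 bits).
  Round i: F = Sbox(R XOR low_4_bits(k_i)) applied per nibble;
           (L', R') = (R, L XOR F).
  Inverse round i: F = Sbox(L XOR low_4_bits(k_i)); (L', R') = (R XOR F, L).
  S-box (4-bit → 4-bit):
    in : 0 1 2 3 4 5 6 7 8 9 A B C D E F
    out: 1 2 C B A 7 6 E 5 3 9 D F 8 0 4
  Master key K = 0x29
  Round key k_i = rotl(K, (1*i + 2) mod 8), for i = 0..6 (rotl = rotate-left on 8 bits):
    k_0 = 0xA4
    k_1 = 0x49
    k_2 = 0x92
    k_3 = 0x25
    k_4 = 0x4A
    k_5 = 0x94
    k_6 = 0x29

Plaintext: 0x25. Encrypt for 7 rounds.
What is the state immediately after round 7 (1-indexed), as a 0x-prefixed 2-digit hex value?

s_0 = plaintext = 0x25
s_1 = Round(s_0, k_0) = 0x50
s_2 = Round(s_1, k_1) = 0x06
s_3 = Round(s_2, k_2) = 0x6A
s_4 = Round(s_3, k_3) = 0xA2
s_5 = Round(s_4, k_4) = 0x2F
s_6 = Round(s_5, k_5) = 0xFF
s_7 = Round(s_6, k_6) = 0xF9

0xF9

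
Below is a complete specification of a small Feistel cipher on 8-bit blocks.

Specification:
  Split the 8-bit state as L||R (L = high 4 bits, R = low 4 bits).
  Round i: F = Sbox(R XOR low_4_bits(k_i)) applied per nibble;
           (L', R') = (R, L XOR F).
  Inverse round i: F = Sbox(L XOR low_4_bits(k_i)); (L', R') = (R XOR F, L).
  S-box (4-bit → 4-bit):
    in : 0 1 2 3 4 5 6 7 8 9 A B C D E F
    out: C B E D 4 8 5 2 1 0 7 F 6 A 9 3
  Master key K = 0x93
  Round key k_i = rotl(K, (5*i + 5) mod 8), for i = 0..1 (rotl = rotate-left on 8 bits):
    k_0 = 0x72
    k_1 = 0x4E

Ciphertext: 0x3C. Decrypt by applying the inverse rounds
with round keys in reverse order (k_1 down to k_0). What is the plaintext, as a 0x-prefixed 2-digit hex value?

0x76

s_0 = ciphertext = 0x3C
s_1 = InvRound(s_0, k_1) = 0x63
s_2 = InvRound(s_1, k_0) = 0x76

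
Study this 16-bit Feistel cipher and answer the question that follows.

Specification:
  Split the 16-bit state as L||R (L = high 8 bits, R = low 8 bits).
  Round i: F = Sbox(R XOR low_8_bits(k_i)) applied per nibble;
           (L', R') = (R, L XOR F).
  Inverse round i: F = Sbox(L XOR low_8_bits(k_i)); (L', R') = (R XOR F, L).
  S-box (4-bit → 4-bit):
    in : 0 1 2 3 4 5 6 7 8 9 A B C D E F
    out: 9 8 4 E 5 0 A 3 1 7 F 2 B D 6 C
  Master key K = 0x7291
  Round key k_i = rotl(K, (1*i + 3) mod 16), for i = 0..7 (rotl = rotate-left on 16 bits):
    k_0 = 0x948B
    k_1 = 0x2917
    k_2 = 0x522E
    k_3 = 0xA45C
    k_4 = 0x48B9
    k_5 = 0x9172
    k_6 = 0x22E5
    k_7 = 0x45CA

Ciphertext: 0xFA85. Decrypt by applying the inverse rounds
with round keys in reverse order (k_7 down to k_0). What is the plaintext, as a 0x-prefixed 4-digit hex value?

s_0 = ciphertext = 0xFA85
s_1 = InvRound(s_0, k_7) = 0x6CFA
s_2 = InvRound(s_1, k_6) = 0xED6C
s_3 = InvRound(s_2, k_5) = 0x10ED
s_4 = InvRound(s_3, k_4) = 0x1A10
s_5 = InvRound(s_4, k_3) = 0x4A1A
s_6 = InvRound(s_5, k_2) = 0xBF4A
s_7 = InvRound(s_6, k_1) = 0xBBBF
s_8 = InvRound(s_7, k_0) = 0x56BB

0x56BB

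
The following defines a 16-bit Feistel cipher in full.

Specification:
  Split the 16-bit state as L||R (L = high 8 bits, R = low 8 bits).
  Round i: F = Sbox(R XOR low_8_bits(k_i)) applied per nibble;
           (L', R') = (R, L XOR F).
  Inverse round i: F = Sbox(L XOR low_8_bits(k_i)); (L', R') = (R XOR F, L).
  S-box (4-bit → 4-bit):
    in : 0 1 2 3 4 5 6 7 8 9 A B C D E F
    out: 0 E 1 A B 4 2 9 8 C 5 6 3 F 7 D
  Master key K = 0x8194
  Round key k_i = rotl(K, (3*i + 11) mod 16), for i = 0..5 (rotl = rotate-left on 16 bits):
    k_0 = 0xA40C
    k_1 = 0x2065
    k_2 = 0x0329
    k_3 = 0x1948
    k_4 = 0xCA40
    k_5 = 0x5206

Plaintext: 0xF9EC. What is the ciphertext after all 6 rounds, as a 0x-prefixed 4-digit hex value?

s_0 = plaintext = 0xF9EC
s_1 = Round(s_0, k_0) = 0xEC89
s_2 = Round(s_1, k_1) = 0x899F
s_3 = Round(s_2, k_2) = 0x9FEB
s_4 = Round(s_3, k_3) = 0xEBC5
s_5 = Round(s_4, k_4) = 0xC56F
s_6 = Round(s_5, k_5) = 0x6FE9

0x6FE9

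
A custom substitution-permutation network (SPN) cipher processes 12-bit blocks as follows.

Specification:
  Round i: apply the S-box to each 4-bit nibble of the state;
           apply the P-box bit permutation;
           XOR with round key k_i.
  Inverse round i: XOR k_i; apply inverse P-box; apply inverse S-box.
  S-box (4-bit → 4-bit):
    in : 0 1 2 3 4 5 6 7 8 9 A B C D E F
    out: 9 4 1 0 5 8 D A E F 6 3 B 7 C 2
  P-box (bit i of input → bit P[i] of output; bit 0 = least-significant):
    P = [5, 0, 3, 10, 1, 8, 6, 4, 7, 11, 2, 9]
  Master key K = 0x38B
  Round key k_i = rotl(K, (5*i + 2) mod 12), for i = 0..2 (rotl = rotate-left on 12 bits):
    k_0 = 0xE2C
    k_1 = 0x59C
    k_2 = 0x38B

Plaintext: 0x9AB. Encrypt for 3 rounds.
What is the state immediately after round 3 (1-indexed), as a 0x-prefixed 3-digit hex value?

0x64A

s_0 = plaintext = 0x9AB
s_1 = Round(s_0, k_0) = 0x5C9
s_2 = Round(s_1, k_1) = 0x2A7
s_3 = Round(s_2, k_2) = 0x64A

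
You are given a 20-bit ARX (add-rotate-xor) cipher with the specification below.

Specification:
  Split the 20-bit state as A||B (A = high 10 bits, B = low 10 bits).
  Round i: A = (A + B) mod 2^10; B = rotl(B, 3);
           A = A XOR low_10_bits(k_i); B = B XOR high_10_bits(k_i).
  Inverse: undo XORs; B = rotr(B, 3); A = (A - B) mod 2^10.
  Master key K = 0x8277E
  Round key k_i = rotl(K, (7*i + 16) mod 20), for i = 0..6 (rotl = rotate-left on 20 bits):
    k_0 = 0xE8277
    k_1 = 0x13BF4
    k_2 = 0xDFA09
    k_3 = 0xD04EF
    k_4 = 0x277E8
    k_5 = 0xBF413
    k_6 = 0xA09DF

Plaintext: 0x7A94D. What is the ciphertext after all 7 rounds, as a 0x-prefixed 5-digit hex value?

0x15BCD

s_0 = plaintext = 0x7A94D
s_1 = Round(s_0, k_0) = 0x501CA
s_2 = Round(s_1, k_1) = 0x3FA1D
s_3 = Round(s_2, k_2) = 0x44B92
s_4 = Round(s_3, k_3) = 0x12FD6
s_5 = Round(s_4, k_4) = 0xF262A
s_6 = Round(s_5, k_5) = 0x783A9
s_7 = Round(s_6, k_6) = 0x15BCD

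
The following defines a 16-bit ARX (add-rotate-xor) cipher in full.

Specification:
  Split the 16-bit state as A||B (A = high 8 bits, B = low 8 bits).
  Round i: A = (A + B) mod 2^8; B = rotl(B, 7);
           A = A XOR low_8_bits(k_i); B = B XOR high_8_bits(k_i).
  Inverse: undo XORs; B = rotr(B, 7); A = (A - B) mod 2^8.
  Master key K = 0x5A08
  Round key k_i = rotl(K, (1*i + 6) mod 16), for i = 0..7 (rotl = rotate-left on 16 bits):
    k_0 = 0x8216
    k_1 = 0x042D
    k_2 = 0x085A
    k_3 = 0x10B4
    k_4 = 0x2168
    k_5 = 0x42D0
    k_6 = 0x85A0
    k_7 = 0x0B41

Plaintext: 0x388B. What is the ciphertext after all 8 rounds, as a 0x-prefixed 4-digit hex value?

0x5CA2

s_0 = plaintext = 0x388B
s_1 = Round(s_0, k_0) = 0xD547
s_2 = Round(s_1, k_1) = 0x31A7
s_3 = Round(s_2, k_2) = 0x82DB
s_4 = Round(s_3, k_3) = 0xE9FD
s_5 = Round(s_4, k_4) = 0x8EDF
s_6 = Round(s_5, k_5) = 0xBDAD
s_7 = Round(s_6, k_6) = 0xCA53
s_8 = Round(s_7, k_7) = 0x5CA2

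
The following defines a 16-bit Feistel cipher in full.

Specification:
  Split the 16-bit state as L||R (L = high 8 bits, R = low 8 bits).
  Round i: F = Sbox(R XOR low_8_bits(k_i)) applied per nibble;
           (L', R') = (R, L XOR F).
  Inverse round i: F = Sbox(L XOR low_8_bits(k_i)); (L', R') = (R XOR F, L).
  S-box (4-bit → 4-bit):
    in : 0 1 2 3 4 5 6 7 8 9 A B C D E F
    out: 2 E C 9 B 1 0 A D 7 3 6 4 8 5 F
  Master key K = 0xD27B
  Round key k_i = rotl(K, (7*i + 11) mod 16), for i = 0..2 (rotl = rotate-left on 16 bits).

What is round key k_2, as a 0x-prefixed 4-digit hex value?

K = 0xD27B
k_0 = rotl(K, (7*0+11) mod 16) = rotl(K, 11) = 0xDE93
k_1 = rotl(K, (7*1+11) mod 16) = rotl(K, 2) = 0x49EF
k_2 = rotl(K, (7*2+11) mod 16) = rotl(K, 9) = 0xF7A4

0xF7A4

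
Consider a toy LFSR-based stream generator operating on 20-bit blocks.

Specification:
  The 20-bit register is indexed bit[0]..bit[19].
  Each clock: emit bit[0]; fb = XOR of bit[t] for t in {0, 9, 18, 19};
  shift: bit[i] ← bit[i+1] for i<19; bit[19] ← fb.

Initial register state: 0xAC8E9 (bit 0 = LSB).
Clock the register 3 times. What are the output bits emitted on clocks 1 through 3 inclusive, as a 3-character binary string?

100

reg_0 = 0xAC8E9
clock 1: out=1, reg = 0x56474
clock 2: out=0, reg = 0xAB23A
clock 3: out=0, reg = 0x5591D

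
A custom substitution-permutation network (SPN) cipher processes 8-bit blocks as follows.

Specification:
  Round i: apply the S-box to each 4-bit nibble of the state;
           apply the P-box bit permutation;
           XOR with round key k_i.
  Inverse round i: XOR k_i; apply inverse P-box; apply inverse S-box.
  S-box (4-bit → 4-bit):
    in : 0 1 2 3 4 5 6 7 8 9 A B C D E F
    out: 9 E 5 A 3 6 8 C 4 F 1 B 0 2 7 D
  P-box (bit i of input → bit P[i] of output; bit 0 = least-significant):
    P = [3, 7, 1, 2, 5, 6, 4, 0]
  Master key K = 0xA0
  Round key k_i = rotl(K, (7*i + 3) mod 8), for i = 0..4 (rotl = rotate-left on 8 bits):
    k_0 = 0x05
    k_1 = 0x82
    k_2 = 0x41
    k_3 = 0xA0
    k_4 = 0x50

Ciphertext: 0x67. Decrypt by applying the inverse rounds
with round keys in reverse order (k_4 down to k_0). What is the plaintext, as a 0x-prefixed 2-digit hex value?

0x87

s_0 = ciphertext = 0x67
s_1 = InvRound(s_0, k_4) = 0xF7
s_2 = InvRound(s_1, k_3) = 0x17
s_3 = InvRound(s_2, k_2) = 0x57
s_4 = InvRound(s_3, k_1) = 0x13
s_5 = InvRound(s_4, k_0) = 0x87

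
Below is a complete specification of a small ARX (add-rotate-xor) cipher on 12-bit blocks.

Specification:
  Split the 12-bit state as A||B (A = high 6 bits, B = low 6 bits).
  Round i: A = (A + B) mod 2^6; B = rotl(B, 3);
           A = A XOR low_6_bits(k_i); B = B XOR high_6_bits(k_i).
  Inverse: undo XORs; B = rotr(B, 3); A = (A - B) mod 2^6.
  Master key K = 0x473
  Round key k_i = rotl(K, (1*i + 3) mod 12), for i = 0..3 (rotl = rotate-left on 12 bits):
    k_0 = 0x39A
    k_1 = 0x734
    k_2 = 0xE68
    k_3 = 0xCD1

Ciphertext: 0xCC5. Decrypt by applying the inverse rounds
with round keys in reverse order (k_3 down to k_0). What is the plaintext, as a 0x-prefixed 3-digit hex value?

s_0 = ciphertext = 0xCC5
s_1 = InvRound(s_0, k_3) = 0xB36
s_2 = InvRound(s_1, k_2) = 0x2F9
s_3 = InvRound(s_2, k_1) = 0x4EC
s_4 = InvRound(s_3, k_0) = 0xD54

0xD54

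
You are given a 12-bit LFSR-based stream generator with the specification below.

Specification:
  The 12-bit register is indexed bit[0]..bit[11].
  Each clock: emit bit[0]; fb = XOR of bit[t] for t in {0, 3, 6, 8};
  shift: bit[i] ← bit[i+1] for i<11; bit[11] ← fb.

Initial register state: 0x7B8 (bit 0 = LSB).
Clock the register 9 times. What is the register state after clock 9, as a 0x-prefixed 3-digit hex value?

0xDB3

reg_0 = 0x7B8
clock 1: out=0, reg = 0x3DC
clock 2: out=0, reg = 0x9EE
clock 3: out=0, reg = 0xCF7
clock 4: out=1, reg = 0x67B
clock 5: out=1, reg = 0xB3D
clock 6: out=1, reg = 0xD9E
clock 7: out=0, reg = 0x6CF
clock 8: out=1, reg = 0xB67
clock 9: out=1, reg = 0xDB3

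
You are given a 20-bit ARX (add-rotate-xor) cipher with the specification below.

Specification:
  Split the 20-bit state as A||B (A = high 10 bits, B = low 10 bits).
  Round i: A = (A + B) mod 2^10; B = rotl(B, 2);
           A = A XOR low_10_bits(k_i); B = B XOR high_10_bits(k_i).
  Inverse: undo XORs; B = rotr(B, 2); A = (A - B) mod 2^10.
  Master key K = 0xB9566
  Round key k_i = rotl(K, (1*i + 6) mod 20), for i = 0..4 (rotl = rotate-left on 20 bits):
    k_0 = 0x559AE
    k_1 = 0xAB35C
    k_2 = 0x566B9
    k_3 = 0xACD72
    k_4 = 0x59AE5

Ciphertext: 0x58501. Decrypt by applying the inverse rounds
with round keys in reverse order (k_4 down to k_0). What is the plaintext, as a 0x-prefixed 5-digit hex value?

s_0 = ciphertext = 0x58501
s_1 = InvRound(s_0, k_4) = 0x1AF19
s_2 = InvRound(s_1, k_3) = 0xABE6A
s_3 = InvRound(s_2, k_2) = 0x12BCC
s_4 = InvRound(s_3, k_1) = 0xAF858
s_5 = InvRound(s_4, k_0) = 0x33643

0x33643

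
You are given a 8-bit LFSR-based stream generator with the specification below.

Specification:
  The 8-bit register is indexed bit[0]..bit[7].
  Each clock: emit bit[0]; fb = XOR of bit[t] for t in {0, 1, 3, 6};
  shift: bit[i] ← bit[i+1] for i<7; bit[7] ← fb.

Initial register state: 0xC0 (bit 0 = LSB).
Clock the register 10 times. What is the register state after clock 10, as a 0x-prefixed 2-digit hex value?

0xF1

reg_0 = 0xC0
clock 1: out=0, reg = 0xE0
clock 2: out=0, reg = 0xF0
clock 3: out=0, reg = 0xF8
clock 4: out=0, reg = 0x7C
clock 5: out=0, reg = 0x3E
clock 6: out=0, reg = 0x1F
clock 7: out=1, reg = 0x8F
clock 8: out=1, reg = 0xC7
clock 9: out=1, reg = 0xE3
clock 10: out=1, reg = 0xF1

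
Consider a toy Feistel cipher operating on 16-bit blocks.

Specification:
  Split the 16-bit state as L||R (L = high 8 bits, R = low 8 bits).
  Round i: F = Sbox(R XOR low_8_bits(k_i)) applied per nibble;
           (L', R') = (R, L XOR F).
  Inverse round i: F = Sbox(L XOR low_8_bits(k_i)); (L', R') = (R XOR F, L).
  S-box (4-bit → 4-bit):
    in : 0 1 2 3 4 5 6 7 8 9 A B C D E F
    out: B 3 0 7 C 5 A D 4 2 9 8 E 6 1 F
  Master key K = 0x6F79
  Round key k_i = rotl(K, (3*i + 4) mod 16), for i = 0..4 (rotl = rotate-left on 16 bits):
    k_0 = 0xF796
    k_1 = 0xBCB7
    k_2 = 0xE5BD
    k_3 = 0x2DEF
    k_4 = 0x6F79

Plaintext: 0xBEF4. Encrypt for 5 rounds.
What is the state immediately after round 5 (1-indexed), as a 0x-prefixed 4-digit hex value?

0x4400

s_0 = plaintext = 0xBEF4
s_1 = Round(s_0, k_0) = 0xF41E
s_2 = Round(s_1, k_1) = 0x1E66
s_3 = Round(s_2, k_2) = 0x6676
s_4 = Round(s_3, k_3) = 0x7644
s_5 = Round(s_4, k_4) = 0x4400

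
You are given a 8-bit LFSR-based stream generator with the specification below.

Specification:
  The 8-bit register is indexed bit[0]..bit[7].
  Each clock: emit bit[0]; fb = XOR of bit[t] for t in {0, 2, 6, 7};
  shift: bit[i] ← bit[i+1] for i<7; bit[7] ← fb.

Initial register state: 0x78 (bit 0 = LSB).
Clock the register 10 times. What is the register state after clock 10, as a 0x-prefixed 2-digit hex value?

0x18

reg_0 = 0x78
clock 1: out=0, reg = 0xBC
clock 2: out=0, reg = 0x5E
clock 3: out=0, reg = 0x2F
clock 4: out=1, reg = 0x17
clock 5: out=1, reg = 0x0B
clock 6: out=1, reg = 0x85
clock 7: out=1, reg = 0xC2
clock 8: out=0, reg = 0x61
clock 9: out=1, reg = 0x30
clock 10: out=0, reg = 0x18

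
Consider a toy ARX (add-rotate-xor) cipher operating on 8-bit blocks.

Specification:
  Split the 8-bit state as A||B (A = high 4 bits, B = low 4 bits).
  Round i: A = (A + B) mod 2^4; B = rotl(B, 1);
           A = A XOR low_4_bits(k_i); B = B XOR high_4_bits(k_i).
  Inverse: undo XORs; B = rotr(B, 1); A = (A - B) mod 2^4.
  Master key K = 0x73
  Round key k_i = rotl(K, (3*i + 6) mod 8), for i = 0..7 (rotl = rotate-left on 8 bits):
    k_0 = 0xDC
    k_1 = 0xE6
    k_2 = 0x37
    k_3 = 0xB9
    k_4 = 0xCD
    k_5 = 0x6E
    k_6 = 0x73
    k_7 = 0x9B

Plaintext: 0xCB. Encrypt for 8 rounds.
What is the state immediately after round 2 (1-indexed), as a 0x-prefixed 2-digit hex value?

0x3B

s_0 = plaintext = 0xCB
s_1 = Round(s_0, k_0) = 0xBA
s_2 = Round(s_1, k_1) = 0x3B
s_3 = Round(s_2, k_2) = 0x94
s_4 = Round(s_3, k_3) = 0x43
s_5 = Round(s_4, k_4) = 0xAA
s_6 = Round(s_5, k_5) = 0xA3
s_7 = Round(s_6, k_6) = 0xE1
s_8 = Round(s_7, k_7) = 0x4B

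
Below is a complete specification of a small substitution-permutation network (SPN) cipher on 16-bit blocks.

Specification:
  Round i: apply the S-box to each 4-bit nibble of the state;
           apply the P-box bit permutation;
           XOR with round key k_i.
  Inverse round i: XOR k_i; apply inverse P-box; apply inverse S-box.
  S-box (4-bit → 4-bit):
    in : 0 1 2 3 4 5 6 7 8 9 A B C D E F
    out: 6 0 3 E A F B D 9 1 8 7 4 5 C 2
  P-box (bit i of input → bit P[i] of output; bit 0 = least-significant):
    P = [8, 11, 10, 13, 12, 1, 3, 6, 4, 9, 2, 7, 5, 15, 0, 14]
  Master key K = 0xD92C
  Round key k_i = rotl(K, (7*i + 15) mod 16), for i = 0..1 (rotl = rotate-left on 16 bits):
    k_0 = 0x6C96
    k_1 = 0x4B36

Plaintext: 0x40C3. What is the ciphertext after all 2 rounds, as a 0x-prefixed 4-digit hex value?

s_0 = plaintext = 0x40C3
s_1 = Round(s_0, k_0) = 0x829A
s_2 = Round(s_1, k_1) = 0x3906

0x3906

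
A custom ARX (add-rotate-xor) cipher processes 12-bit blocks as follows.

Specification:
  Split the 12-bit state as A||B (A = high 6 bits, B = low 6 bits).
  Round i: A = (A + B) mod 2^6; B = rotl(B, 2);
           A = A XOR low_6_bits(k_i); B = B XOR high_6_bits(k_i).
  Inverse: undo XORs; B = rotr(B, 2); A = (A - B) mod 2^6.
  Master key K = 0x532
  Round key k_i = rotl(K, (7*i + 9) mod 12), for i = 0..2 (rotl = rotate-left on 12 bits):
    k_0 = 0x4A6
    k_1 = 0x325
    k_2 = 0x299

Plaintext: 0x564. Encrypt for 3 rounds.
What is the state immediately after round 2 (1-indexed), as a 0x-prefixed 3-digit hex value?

0xE8C

s_0 = plaintext = 0x564
s_1 = Round(s_0, k_0) = 0x7C0
s_2 = Round(s_1, k_1) = 0xE8C
s_3 = Round(s_2, k_2) = 0x7FA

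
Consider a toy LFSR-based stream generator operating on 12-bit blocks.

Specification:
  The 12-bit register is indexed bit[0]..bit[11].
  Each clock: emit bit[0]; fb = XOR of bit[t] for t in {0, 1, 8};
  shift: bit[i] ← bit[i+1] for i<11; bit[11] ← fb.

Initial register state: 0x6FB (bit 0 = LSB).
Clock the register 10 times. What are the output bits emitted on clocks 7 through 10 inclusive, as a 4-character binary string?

1101

reg_0 = 0x6FB
clock 1: out=1, reg = 0x37D
clock 2: out=1, reg = 0x1BE
clock 3: out=0, reg = 0x0DF
clock 4: out=1, reg = 0x06F
clock 5: out=1, reg = 0x037
clock 6: out=1, reg = 0x01B
clock 7: out=1, reg = 0x00D
clock 8: out=1, reg = 0x806
clock 9: out=0, reg = 0xC03
clock 10: out=1, reg = 0x601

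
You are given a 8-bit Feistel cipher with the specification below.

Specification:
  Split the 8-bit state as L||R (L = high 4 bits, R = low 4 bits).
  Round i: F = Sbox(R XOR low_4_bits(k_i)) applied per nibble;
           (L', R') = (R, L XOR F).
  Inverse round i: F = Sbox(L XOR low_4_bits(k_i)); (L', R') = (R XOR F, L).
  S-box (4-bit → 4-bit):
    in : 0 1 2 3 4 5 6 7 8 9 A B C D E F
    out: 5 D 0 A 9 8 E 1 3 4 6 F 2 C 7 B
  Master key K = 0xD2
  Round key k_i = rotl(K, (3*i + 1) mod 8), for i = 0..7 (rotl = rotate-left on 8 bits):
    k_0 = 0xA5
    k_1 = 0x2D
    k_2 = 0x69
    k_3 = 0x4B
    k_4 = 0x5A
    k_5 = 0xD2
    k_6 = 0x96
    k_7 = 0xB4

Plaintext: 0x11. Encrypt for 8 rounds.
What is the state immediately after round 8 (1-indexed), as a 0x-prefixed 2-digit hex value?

0xEB

s_0 = plaintext = 0x11
s_1 = Round(s_0, k_0) = 0x18
s_2 = Round(s_1, k_1) = 0x89
s_3 = Round(s_2, k_2) = 0x9D
s_4 = Round(s_3, k_3) = 0xD7
s_5 = Round(s_4, k_4) = 0x71
s_6 = Round(s_5, k_5) = 0x1D
s_7 = Round(s_6, k_6) = 0xDE
s_8 = Round(s_7, k_7) = 0xEB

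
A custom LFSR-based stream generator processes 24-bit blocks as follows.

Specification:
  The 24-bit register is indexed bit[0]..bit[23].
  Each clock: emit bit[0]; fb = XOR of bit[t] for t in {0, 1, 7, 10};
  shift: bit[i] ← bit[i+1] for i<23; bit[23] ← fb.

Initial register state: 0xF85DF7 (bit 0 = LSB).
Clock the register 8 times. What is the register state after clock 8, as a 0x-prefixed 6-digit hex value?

0xA0F85D

reg_0 = 0xF85DF7
clock 1: out=1, reg = 0x7C2EFB
clock 2: out=1, reg = 0x3E177D
clock 3: out=1, reg = 0x1F0BBE
clock 4: out=0, reg = 0x0F85DF
clock 5: out=1, reg = 0x07C2EF
clock 6: out=1, reg = 0x83E177
clock 7: out=1, reg = 0x41F0BB
clock 8: out=1, reg = 0xA0F85D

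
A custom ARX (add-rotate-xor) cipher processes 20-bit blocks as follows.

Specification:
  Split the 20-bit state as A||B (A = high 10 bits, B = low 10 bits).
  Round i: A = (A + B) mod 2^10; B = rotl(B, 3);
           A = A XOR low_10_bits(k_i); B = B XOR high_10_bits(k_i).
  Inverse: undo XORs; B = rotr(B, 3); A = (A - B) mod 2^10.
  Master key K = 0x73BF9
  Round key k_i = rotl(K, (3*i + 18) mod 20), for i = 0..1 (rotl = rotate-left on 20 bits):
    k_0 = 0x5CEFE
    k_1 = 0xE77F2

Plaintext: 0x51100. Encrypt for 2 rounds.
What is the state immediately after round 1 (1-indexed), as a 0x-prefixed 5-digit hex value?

s_0 = plaintext = 0x51100
s_1 = Round(s_0, k_0) = 0x2E971
s_2 = Round(s_1, k_1) = 0x76417

0x2E971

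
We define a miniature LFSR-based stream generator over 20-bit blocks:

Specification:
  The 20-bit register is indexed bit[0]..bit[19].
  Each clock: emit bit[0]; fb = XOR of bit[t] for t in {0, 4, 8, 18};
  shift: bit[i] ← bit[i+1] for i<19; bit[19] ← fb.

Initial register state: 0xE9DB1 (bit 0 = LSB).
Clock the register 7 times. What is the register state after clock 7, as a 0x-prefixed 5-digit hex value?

reg_0 = 0xE9DB1
clock 1: out=1, reg = 0x74ED8
clock 2: out=0, reg = 0x3A76C
clock 3: out=0, reg = 0x9D3B6
clock 4: out=0, reg = 0x4E9DB
clock 5: out=1, reg = 0x274ED
clock 6: out=1, reg = 0x93A76
clock 7: out=0, reg = 0xC9D3B

0xC9D3B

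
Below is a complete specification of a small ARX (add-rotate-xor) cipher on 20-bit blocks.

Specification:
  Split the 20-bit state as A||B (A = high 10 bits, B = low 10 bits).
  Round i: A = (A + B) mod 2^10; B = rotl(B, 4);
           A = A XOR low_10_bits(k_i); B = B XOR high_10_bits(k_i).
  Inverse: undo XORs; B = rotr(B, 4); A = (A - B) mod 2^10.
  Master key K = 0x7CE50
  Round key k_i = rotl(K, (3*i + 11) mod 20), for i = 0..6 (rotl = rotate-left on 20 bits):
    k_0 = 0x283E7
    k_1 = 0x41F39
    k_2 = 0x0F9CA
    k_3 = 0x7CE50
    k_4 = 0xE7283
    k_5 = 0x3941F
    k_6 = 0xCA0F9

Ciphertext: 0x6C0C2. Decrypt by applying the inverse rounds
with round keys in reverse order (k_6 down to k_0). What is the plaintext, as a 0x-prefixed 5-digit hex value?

s_0 = ciphertext = 0x6C0C2
s_1 = InvRound(s_0, k_6) = 0xA2EBE
s_2 = InvRound(s_1, k_5) = 0xEBEE5
s_3 = InvRound(s_2, k_4) = 0xB5657
s_4 = InvRound(s_3, k_3) = 0xD2D3A
s_5 = InvRound(s_4, k_2) = 0x5C510
s_6 = InvRound(s_5, k_1) = 0x21DC1
s_7 = InvRound(s_6, k_0) = 0xC2856

0xC2856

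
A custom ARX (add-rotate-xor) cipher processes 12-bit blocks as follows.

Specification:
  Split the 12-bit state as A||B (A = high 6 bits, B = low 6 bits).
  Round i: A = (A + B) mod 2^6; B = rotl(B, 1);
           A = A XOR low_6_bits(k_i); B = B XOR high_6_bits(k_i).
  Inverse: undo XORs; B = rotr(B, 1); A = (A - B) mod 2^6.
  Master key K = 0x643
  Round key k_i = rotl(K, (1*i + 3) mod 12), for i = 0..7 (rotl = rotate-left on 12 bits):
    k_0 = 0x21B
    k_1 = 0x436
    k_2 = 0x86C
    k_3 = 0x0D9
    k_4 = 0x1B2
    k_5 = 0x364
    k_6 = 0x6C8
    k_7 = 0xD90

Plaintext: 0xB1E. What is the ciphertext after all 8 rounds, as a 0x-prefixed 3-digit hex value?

s_0 = plaintext = 0xB1E
s_1 = Round(s_0, k_0) = 0x474
s_2 = Round(s_1, k_1) = 0xCF9
s_3 = Round(s_2, k_2) = 0x012
s_4 = Round(s_3, k_3) = 0x2E7
s_5 = Round(s_4, k_4) = 0x009
s_6 = Round(s_5, k_5) = 0xB5F
s_7 = Round(s_6, k_6) = 0x125
s_8 = Round(s_7, k_7) = 0xE7D

0xE7D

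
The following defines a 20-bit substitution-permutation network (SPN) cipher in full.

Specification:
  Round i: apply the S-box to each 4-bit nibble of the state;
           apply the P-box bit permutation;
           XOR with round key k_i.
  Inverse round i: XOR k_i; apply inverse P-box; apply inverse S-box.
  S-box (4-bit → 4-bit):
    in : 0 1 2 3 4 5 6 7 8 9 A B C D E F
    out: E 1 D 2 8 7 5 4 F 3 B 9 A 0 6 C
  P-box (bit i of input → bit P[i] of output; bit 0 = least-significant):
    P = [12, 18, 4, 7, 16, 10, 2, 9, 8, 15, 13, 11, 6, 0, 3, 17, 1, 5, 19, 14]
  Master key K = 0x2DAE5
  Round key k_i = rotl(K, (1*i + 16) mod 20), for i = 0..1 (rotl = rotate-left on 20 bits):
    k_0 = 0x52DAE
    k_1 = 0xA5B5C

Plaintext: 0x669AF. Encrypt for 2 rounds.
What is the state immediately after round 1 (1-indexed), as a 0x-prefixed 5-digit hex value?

s_0 = plaintext = 0x669AF
s_1 = Round(s_0, k_0) = 0xCAA74
s_2 = Round(s_1, k_1) = 0x892B9

0xCAA74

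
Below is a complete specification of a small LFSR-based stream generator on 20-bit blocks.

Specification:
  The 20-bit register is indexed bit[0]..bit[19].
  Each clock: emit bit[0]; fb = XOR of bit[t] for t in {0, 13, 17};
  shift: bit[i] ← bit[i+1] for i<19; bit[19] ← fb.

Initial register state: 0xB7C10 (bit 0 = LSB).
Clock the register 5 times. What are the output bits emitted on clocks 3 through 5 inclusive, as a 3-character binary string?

reg_0 = 0xB7C10
clock 1: out=0, reg = 0x5BE08
clock 2: out=0, reg = 0xADF04
clock 3: out=0, reg = 0xD6F82
clock 4: out=0, reg = 0xEB7C1
clock 5: out=1, reg = 0xF5BE0

001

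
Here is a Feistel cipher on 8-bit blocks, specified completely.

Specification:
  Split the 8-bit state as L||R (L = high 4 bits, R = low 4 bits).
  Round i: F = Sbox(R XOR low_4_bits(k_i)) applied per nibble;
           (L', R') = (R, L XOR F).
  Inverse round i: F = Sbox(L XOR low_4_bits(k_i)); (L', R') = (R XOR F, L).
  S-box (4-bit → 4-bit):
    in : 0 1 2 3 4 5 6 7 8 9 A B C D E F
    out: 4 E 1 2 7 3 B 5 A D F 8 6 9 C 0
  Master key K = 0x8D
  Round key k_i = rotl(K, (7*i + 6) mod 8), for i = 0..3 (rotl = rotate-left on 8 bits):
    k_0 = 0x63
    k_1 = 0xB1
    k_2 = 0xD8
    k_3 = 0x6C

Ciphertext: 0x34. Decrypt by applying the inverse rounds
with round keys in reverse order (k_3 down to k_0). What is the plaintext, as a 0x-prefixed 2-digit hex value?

0x13

s_0 = ciphertext = 0x34
s_1 = InvRound(s_0, k_3) = 0x43
s_2 = InvRound(s_1, k_2) = 0x54
s_3 = InvRound(s_2, k_1) = 0x35
s_4 = InvRound(s_3, k_0) = 0x13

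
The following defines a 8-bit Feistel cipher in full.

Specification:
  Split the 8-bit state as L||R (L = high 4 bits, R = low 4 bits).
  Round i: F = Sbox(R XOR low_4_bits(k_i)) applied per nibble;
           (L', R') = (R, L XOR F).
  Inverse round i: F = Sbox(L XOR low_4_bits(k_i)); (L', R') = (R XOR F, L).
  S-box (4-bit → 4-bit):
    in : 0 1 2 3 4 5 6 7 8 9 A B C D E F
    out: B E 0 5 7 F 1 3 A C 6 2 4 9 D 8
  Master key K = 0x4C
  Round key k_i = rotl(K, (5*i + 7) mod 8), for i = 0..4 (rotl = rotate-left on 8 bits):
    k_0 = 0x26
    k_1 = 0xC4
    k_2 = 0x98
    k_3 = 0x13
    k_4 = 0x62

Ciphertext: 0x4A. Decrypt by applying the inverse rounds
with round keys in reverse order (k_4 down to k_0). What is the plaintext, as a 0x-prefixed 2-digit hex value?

0x53

s_0 = ciphertext = 0x4A
s_1 = InvRound(s_0, k_4) = 0xB4
s_2 = InvRound(s_1, k_3) = 0xEB
s_3 = InvRound(s_2, k_2) = 0xAE
s_4 = InvRound(s_3, k_1) = 0x3A
s_5 = InvRound(s_4, k_0) = 0x53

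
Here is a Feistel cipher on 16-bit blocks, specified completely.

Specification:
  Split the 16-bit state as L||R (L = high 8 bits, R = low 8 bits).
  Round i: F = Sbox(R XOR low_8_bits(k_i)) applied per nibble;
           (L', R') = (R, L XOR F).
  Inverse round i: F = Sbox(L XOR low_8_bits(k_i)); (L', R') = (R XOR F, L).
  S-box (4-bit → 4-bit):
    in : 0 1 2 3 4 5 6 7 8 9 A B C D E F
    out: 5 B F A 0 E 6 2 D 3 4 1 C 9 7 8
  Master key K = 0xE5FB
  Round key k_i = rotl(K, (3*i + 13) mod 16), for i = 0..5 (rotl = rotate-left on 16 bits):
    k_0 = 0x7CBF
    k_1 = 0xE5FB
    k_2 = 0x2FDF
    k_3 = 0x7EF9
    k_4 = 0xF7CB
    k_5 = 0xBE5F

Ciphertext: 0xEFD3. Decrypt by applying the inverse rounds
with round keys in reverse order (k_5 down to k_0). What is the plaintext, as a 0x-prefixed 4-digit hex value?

s_0 = ciphertext = 0xEFD3
s_1 = InvRound(s_0, k_5) = 0xC6EF
s_2 = InvRound(s_1, k_4) = 0xB6C6
s_3 = InvRound(s_2, k_3) = 0xCEB6
s_4 = InvRound(s_3, k_2) = 0x0DCE
s_5 = InvRound(s_4, k_1) = 0x480D
s_6 = InvRound(s_5, k_0) = 0x8F48

0x8F48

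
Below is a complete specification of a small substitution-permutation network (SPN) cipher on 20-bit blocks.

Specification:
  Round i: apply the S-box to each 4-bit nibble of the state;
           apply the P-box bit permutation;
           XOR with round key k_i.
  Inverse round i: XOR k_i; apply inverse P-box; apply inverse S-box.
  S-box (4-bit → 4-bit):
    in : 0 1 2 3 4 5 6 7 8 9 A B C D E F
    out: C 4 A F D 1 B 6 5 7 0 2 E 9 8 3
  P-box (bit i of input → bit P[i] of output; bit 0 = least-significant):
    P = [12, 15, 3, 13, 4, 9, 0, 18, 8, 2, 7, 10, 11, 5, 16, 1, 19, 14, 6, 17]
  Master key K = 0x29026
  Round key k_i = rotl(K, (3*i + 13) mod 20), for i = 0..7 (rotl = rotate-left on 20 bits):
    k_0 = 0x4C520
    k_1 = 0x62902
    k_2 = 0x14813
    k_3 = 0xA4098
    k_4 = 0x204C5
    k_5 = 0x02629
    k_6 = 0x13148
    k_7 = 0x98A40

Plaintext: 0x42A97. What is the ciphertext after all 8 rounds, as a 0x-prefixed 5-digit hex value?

0x6D0BA

s_0 = plaintext = 0x42A97
s_1 = Round(s_0, k_0) = 0xE475B
s_2 = Round(s_1, k_1) = 0x5A194
s_3 = Round(s_2, k_2) = 0x97A8A
s_4 = Round(s_3, k_3) = 0x300E9
s_5 = Round(s_4, k_4) = 0xDD00F
s_6 = Round(s_5, k_5) = 0xEBAAA
s_7 = Round(s_6, k_6) = 0x33168
s_8 = Round(s_7, k_7) = 0x6D0BA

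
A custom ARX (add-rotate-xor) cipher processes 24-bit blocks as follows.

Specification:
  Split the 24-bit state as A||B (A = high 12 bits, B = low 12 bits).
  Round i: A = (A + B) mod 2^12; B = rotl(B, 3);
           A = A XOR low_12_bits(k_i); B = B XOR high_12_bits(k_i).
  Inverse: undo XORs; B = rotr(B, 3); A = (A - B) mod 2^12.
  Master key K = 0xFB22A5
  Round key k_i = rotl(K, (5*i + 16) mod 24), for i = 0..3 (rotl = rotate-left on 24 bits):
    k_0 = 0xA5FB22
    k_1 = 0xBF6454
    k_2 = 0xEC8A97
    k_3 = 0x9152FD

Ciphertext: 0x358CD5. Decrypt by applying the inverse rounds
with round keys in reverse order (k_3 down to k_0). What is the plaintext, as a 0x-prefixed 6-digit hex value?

s_0 = ciphertext = 0x358CD5
s_1 = InvRound(s_0, k_3) = 0x0ED0B8
s_2 = InvRound(s_1, k_2) = 0x8AC1CE
s_3 = InvRound(s_2, k_1) = 0xBB1147
s_4 = InvRound(s_3, k_0) = 0xF30163

0xF30163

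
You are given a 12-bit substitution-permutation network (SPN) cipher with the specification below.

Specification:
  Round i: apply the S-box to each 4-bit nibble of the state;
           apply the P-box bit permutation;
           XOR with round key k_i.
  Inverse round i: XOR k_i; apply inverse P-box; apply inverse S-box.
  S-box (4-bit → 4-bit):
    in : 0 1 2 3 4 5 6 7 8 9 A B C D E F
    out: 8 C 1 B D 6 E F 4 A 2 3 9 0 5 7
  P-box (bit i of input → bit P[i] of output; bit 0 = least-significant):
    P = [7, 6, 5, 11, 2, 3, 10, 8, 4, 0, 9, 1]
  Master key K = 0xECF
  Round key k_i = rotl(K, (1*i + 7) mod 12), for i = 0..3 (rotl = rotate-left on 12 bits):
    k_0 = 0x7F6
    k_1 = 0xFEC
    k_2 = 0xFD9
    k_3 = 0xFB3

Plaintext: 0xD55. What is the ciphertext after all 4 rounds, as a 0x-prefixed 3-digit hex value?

0x595

s_0 = plaintext = 0xD55
s_1 = Round(s_0, k_0) = 0x39E
s_2 = Round(s_1, k_1) = 0xE57
s_3 = Round(s_2, k_2) = 0x121
s_4 = Round(s_3, k_3) = 0x595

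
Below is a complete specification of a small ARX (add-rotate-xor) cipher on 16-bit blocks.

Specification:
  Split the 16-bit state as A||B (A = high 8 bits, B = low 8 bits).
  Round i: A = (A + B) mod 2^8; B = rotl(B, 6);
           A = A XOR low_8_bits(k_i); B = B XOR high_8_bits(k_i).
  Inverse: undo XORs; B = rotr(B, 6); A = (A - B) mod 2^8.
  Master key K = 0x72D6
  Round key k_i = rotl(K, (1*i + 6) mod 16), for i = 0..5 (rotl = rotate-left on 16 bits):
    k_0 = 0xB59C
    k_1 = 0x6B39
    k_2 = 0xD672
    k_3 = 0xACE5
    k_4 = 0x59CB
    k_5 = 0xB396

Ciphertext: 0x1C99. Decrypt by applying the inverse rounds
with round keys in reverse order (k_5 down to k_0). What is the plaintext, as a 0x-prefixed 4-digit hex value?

s_0 = ciphertext = 0x1C99
s_1 = InvRound(s_0, k_5) = 0xE2A8
s_2 = InvRound(s_1, k_4) = 0x62C7
s_3 = InvRound(s_2, k_3) = 0xDAAD
s_4 = InvRound(s_3, k_2) = 0xBBED
s_5 = InvRound(s_4, k_1) = 0x681A
s_6 = InvRound(s_5, k_0) = 0x36BE

0x36BE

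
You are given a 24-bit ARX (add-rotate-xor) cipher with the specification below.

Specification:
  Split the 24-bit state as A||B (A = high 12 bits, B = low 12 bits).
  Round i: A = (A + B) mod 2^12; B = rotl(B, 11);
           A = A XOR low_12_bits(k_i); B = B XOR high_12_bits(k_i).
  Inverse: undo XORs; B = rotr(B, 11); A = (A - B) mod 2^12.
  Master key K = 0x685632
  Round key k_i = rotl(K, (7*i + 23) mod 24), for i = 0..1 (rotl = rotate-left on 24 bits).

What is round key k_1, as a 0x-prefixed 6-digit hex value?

K = 0x685632
k_0 = rotl(K, (7*0+23) mod 24) = rotl(K, 23) = 0x342B19
k_1 = rotl(K, (7*1+23) mod 24) = rotl(K, 6) = 0x158C9A

0x158C9A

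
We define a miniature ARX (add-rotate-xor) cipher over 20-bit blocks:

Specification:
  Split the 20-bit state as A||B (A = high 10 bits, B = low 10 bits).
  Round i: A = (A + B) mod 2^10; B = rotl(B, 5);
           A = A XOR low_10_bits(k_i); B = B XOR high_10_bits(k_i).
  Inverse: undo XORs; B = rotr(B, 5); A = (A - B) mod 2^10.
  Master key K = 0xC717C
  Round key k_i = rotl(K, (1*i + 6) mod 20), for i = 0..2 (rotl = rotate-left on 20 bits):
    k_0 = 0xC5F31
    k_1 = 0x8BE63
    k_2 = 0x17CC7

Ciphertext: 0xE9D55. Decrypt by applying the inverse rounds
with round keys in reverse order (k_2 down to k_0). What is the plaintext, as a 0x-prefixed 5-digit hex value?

s_0 = ciphertext = 0xE9D55
s_1 = InvRound(s_0, k_2) = 0x86148
s_2 = InvRound(s_1, k_1) = 0xE00FB
s_3 = InvRound(s_2, k_0) = 0xC499F

0xC499F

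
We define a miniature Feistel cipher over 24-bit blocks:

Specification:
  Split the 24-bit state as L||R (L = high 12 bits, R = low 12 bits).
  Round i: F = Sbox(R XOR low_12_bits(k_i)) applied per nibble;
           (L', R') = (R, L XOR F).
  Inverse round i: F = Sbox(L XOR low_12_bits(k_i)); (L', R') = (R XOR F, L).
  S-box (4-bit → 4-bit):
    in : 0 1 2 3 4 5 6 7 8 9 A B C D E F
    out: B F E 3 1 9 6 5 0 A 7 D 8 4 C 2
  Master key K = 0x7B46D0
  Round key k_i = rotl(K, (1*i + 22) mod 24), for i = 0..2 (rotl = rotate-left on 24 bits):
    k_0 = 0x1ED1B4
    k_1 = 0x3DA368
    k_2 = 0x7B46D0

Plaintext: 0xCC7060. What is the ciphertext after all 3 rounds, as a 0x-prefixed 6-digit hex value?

s_0 = plaintext = 0xCC7060
s_1 = Round(s_0, k_0) = 0x060386
s_2 = Round(s_1, k_1) = 0x386BAC
s_3 = Round(s_2, k_2) = 0xBAC7DE

0xBAC7DE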